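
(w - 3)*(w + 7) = w^2 + 4*w - 21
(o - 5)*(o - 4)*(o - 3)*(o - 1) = o^4 - 13*o^3 + 59*o^2 - 107*o + 60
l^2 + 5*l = l*(l + 5)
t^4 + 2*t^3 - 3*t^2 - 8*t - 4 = (t - 2)*(t + 1)^2*(t + 2)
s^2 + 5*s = s*(s + 5)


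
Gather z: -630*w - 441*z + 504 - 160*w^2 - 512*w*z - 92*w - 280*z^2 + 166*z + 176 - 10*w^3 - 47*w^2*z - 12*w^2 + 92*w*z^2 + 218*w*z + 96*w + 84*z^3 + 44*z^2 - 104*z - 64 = -10*w^3 - 172*w^2 - 626*w + 84*z^3 + z^2*(92*w - 236) + z*(-47*w^2 - 294*w - 379) + 616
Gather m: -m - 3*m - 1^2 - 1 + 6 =4 - 4*m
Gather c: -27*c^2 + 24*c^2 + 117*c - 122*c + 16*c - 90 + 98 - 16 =-3*c^2 + 11*c - 8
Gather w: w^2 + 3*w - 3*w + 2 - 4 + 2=w^2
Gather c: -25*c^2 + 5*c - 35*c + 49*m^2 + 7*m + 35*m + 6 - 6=-25*c^2 - 30*c + 49*m^2 + 42*m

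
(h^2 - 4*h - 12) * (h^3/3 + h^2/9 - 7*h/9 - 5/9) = h^5/3 - 11*h^4/9 - 47*h^3/9 + 11*h^2/9 + 104*h/9 + 20/3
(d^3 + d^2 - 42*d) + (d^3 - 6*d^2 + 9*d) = 2*d^3 - 5*d^2 - 33*d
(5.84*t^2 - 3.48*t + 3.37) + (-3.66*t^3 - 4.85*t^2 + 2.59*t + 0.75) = -3.66*t^3 + 0.99*t^2 - 0.89*t + 4.12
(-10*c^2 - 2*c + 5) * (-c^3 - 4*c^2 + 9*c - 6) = 10*c^5 + 42*c^4 - 87*c^3 + 22*c^2 + 57*c - 30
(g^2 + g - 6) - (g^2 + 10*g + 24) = -9*g - 30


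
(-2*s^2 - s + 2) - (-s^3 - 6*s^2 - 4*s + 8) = s^3 + 4*s^2 + 3*s - 6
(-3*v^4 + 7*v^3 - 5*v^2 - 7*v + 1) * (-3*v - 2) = 9*v^5 - 15*v^4 + v^3 + 31*v^2 + 11*v - 2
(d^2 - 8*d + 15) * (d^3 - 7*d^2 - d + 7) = d^5 - 15*d^4 + 70*d^3 - 90*d^2 - 71*d + 105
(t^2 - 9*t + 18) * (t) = t^3 - 9*t^2 + 18*t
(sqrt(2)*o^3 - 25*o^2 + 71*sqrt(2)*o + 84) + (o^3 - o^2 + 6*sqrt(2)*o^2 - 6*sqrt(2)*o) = o^3 + sqrt(2)*o^3 - 26*o^2 + 6*sqrt(2)*o^2 + 65*sqrt(2)*o + 84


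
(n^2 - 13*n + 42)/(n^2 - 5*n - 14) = (n - 6)/(n + 2)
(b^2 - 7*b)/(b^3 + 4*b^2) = (b - 7)/(b*(b + 4))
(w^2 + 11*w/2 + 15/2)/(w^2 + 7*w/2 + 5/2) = (w + 3)/(w + 1)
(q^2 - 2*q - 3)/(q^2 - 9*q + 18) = (q + 1)/(q - 6)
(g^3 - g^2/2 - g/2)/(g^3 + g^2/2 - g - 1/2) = g/(g + 1)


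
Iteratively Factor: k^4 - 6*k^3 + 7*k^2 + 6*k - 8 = (k - 4)*(k^3 - 2*k^2 - k + 2) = (k - 4)*(k - 1)*(k^2 - k - 2) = (k - 4)*(k - 1)*(k + 1)*(k - 2)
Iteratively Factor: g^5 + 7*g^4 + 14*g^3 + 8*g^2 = (g)*(g^4 + 7*g^3 + 14*g^2 + 8*g) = g^2*(g^3 + 7*g^2 + 14*g + 8) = g^2*(g + 1)*(g^2 + 6*g + 8) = g^2*(g + 1)*(g + 4)*(g + 2)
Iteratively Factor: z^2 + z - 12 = (z - 3)*(z + 4)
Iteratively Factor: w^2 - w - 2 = (w + 1)*(w - 2)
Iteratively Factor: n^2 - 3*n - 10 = (n - 5)*(n + 2)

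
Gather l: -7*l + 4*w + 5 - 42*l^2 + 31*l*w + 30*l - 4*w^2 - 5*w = -42*l^2 + l*(31*w + 23) - 4*w^2 - w + 5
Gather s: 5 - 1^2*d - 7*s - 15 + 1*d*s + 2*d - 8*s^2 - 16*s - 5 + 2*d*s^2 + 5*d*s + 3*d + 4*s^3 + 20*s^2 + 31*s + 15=4*d + 4*s^3 + s^2*(2*d + 12) + s*(6*d + 8)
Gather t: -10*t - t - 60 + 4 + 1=-11*t - 55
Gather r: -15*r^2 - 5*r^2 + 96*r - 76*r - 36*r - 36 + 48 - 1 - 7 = -20*r^2 - 16*r + 4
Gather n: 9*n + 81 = 9*n + 81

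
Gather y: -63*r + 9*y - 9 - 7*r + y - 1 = -70*r + 10*y - 10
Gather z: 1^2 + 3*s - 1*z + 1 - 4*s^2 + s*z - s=-4*s^2 + 2*s + z*(s - 1) + 2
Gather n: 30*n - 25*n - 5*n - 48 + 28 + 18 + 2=0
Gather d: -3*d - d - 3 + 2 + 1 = -4*d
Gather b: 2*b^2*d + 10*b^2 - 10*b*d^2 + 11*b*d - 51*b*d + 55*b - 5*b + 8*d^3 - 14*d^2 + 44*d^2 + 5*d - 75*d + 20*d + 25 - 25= b^2*(2*d + 10) + b*(-10*d^2 - 40*d + 50) + 8*d^3 + 30*d^2 - 50*d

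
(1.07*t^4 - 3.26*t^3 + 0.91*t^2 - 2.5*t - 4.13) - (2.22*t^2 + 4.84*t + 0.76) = 1.07*t^4 - 3.26*t^3 - 1.31*t^2 - 7.34*t - 4.89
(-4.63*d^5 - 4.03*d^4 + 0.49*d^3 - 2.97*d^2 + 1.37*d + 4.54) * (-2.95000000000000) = 13.6585*d^5 + 11.8885*d^4 - 1.4455*d^3 + 8.7615*d^2 - 4.0415*d - 13.393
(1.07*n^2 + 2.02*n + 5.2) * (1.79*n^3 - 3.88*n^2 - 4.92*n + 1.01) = 1.9153*n^5 - 0.5358*n^4 - 3.794*n^3 - 29.0337*n^2 - 23.5438*n + 5.252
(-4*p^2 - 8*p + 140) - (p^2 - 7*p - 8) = -5*p^2 - p + 148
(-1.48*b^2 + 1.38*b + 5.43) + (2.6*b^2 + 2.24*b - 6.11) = 1.12*b^2 + 3.62*b - 0.680000000000001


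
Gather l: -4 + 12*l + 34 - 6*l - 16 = 6*l + 14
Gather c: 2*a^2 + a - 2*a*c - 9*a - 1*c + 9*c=2*a^2 - 8*a + c*(8 - 2*a)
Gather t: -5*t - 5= -5*t - 5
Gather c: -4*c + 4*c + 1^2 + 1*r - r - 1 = 0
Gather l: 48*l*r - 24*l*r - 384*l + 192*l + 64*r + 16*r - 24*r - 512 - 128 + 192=l*(24*r - 192) + 56*r - 448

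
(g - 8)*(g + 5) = g^2 - 3*g - 40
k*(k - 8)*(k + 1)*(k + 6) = k^4 - k^3 - 50*k^2 - 48*k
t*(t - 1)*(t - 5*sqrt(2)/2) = t^3 - 5*sqrt(2)*t^2/2 - t^2 + 5*sqrt(2)*t/2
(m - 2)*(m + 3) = m^2 + m - 6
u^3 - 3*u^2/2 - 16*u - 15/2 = (u - 5)*(u + 1/2)*(u + 3)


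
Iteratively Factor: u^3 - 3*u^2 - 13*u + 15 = (u - 1)*(u^2 - 2*u - 15) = (u - 1)*(u + 3)*(u - 5)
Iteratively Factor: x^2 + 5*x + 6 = (x + 3)*(x + 2)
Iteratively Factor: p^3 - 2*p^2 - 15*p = (p)*(p^2 - 2*p - 15) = p*(p - 5)*(p + 3)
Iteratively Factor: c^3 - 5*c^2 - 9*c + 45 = (c - 3)*(c^2 - 2*c - 15) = (c - 3)*(c + 3)*(c - 5)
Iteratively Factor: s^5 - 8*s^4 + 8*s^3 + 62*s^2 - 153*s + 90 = (s - 3)*(s^4 - 5*s^3 - 7*s^2 + 41*s - 30) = (s - 3)*(s - 2)*(s^3 - 3*s^2 - 13*s + 15) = (s - 5)*(s - 3)*(s - 2)*(s^2 + 2*s - 3) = (s - 5)*(s - 3)*(s - 2)*(s - 1)*(s + 3)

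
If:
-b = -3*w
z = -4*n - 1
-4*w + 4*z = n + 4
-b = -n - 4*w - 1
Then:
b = -27/13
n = -4/13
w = -9/13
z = 3/13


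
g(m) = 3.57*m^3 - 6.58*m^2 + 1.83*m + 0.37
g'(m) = 10.71*m^2 - 13.16*m + 1.83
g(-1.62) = -35.04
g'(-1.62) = 51.26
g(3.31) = 63.80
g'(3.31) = 75.61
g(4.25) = 163.35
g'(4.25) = 139.35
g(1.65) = 1.51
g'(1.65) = 9.27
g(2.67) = 26.30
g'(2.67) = 43.04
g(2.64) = 25.03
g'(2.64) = 41.73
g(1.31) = -0.50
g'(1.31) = 2.97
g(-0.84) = -7.93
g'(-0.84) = 20.44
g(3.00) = 43.03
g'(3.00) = 58.74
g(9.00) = 2086.39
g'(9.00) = 750.90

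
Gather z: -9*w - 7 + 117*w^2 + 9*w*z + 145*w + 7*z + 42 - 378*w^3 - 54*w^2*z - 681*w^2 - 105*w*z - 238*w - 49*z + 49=-378*w^3 - 564*w^2 - 102*w + z*(-54*w^2 - 96*w - 42) + 84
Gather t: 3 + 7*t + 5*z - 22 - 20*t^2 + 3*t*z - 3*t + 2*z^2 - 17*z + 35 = -20*t^2 + t*(3*z + 4) + 2*z^2 - 12*z + 16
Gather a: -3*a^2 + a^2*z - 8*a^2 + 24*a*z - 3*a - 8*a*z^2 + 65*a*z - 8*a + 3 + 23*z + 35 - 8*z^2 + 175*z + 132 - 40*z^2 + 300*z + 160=a^2*(z - 11) + a*(-8*z^2 + 89*z - 11) - 48*z^2 + 498*z + 330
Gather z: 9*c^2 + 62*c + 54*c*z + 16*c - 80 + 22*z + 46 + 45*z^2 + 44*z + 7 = 9*c^2 + 78*c + 45*z^2 + z*(54*c + 66) - 27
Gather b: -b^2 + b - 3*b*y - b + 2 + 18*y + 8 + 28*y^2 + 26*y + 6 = -b^2 - 3*b*y + 28*y^2 + 44*y + 16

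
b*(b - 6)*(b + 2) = b^3 - 4*b^2 - 12*b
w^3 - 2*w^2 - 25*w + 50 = (w - 5)*(w - 2)*(w + 5)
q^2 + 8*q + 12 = (q + 2)*(q + 6)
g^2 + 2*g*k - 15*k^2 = (g - 3*k)*(g + 5*k)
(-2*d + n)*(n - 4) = -2*d*n + 8*d + n^2 - 4*n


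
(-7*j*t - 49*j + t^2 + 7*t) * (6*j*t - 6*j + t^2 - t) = -42*j^2*t^2 - 252*j^2*t + 294*j^2 - j*t^3 - 6*j*t^2 + 7*j*t + t^4 + 6*t^3 - 7*t^2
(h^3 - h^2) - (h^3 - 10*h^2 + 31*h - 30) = 9*h^2 - 31*h + 30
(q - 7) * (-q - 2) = -q^2 + 5*q + 14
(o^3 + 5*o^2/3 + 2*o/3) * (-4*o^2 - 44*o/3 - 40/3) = -4*o^5 - 64*o^4/3 - 364*o^3/9 - 32*o^2 - 80*o/9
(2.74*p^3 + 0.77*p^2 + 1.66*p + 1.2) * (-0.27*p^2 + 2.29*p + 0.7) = -0.7398*p^5 + 6.0667*p^4 + 3.2331*p^3 + 4.0164*p^2 + 3.91*p + 0.84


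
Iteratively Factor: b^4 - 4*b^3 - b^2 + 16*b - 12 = (b - 2)*(b^3 - 2*b^2 - 5*b + 6) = (b - 2)*(b + 2)*(b^2 - 4*b + 3) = (b - 3)*(b - 2)*(b + 2)*(b - 1)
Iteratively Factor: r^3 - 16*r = (r - 4)*(r^2 + 4*r) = (r - 4)*(r + 4)*(r)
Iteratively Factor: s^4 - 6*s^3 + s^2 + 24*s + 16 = (s + 1)*(s^3 - 7*s^2 + 8*s + 16) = (s + 1)^2*(s^2 - 8*s + 16) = (s - 4)*(s + 1)^2*(s - 4)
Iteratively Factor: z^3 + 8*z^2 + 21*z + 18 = (z + 3)*(z^2 + 5*z + 6) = (z + 2)*(z + 3)*(z + 3)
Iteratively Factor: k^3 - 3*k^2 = (k)*(k^2 - 3*k) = k*(k - 3)*(k)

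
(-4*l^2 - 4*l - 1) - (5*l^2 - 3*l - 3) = -9*l^2 - l + 2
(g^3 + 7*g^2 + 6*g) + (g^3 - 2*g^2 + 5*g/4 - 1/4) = 2*g^3 + 5*g^2 + 29*g/4 - 1/4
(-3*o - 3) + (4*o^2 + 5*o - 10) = 4*o^2 + 2*o - 13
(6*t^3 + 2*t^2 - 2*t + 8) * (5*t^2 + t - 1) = 30*t^5 + 16*t^4 - 14*t^3 + 36*t^2 + 10*t - 8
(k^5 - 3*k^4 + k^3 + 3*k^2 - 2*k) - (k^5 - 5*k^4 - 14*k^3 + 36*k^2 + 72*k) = 2*k^4 + 15*k^3 - 33*k^2 - 74*k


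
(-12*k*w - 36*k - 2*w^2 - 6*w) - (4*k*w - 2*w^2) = -16*k*w - 36*k - 6*w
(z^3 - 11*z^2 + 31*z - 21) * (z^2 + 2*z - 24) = z^5 - 9*z^4 - 15*z^3 + 305*z^2 - 786*z + 504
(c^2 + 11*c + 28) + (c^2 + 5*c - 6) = 2*c^2 + 16*c + 22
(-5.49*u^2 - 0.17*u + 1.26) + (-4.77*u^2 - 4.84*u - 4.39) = -10.26*u^2 - 5.01*u - 3.13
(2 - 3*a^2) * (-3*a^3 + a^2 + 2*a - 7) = 9*a^5 - 3*a^4 - 12*a^3 + 23*a^2 + 4*a - 14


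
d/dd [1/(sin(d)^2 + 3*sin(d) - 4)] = -(2*sin(d) + 3)*cos(d)/(sin(d)^2 + 3*sin(d) - 4)^2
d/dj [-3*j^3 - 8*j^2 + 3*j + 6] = -9*j^2 - 16*j + 3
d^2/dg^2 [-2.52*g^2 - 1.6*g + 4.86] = -5.04000000000000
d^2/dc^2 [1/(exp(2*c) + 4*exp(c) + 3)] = 4*(-(exp(c) + 1)*(exp(2*c) + 4*exp(c) + 3) + 2*(exp(c) + 2)^2*exp(c))*exp(c)/(exp(2*c) + 4*exp(c) + 3)^3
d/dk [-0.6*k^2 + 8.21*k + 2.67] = 8.21 - 1.2*k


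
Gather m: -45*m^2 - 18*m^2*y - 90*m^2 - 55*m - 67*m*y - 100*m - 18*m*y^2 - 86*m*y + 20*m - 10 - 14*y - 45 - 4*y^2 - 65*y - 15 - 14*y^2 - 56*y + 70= m^2*(-18*y - 135) + m*(-18*y^2 - 153*y - 135) - 18*y^2 - 135*y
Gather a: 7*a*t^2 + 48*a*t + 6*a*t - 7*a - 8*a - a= a*(7*t^2 + 54*t - 16)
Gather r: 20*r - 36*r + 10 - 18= -16*r - 8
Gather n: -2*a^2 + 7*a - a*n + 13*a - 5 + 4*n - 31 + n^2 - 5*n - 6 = -2*a^2 + 20*a + n^2 + n*(-a - 1) - 42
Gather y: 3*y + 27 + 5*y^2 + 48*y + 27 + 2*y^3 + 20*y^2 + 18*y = 2*y^3 + 25*y^2 + 69*y + 54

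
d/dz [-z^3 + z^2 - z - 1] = -3*z^2 + 2*z - 1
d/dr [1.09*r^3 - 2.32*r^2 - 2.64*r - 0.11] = 3.27*r^2 - 4.64*r - 2.64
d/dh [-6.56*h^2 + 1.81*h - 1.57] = 1.81 - 13.12*h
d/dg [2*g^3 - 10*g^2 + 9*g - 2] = 6*g^2 - 20*g + 9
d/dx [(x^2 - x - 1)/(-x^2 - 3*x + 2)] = (-4*x^2 + 2*x - 5)/(x^4 + 6*x^3 + 5*x^2 - 12*x + 4)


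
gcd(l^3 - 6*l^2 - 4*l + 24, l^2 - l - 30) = l - 6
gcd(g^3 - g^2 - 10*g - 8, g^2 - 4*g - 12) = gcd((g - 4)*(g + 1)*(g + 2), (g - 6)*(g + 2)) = g + 2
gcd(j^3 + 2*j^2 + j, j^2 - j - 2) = j + 1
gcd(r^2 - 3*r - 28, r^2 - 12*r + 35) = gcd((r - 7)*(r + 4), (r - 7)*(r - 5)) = r - 7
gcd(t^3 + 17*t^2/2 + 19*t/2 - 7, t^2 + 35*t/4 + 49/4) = t + 7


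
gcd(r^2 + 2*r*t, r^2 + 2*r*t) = r^2 + 2*r*t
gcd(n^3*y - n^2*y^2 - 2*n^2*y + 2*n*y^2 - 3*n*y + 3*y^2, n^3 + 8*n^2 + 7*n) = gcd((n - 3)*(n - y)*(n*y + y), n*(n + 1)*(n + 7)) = n + 1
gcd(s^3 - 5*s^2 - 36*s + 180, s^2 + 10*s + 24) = s + 6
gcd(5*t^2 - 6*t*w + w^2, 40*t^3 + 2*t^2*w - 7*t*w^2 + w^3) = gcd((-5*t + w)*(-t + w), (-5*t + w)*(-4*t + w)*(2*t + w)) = 5*t - w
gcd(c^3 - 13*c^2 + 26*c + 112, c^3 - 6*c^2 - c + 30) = c + 2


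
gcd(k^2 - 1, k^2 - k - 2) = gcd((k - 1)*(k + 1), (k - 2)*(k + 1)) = k + 1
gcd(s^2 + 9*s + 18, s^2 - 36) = s + 6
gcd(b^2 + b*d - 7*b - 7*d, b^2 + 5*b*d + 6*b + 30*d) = 1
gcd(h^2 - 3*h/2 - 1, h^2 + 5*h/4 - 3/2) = 1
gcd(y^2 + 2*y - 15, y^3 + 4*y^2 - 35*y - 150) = y + 5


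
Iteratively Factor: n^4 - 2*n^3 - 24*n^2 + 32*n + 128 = (n - 4)*(n^3 + 2*n^2 - 16*n - 32) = (n - 4)^2*(n^2 + 6*n + 8) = (n - 4)^2*(n + 2)*(n + 4)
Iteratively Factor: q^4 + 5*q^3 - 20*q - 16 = (q - 2)*(q^3 + 7*q^2 + 14*q + 8) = (q - 2)*(q + 2)*(q^2 + 5*q + 4) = (q - 2)*(q + 1)*(q + 2)*(q + 4)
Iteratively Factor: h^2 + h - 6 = (h - 2)*(h + 3)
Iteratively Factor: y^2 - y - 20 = (y - 5)*(y + 4)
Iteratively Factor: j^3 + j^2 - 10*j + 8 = (j - 1)*(j^2 + 2*j - 8) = (j - 2)*(j - 1)*(j + 4)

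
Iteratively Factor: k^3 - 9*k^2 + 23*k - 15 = (k - 1)*(k^2 - 8*k + 15) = (k - 5)*(k - 1)*(k - 3)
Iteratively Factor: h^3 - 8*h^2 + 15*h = (h - 3)*(h^2 - 5*h) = (h - 5)*(h - 3)*(h)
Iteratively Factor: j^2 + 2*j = (j)*(j + 2)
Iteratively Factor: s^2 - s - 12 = (s - 4)*(s + 3)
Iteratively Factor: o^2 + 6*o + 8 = (o + 4)*(o + 2)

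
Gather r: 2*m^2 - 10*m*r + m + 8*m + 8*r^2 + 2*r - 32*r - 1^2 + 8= 2*m^2 + 9*m + 8*r^2 + r*(-10*m - 30) + 7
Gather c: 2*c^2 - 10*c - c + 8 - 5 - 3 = 2*c^2 - 11*c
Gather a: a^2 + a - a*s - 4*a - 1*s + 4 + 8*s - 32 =a^2 + a*(-s - 3) + 7*s - 28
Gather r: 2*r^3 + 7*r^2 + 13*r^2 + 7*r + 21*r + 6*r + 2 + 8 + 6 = 2*r^3 + 20*r^2 + 34*r + 16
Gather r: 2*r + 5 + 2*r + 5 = 4*r + 10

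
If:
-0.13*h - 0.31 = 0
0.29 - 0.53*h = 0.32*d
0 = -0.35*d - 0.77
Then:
No Solution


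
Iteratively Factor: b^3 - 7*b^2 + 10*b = (b - 2)*(b^2 - 5*b) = (b - 5)*(b - 2)*(b)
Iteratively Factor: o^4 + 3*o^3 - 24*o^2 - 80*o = (o)*(o^3 + 3*o^2 - 24*o - 80) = o*(o - 5)*(o^2 + 8*o + 16) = o*(o - 5)*(o + 4)*(o + 4)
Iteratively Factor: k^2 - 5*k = (k - 5)*(k)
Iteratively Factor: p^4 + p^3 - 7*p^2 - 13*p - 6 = (p + 2)*(p^3 - p^2 - 5*p - 3) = (p + 1)*(p + 2)*(p^2 - 2*p - 3) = (p + 1)^2*(p + 2)*(p - 3)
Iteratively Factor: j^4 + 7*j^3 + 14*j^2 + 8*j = (j + 1)*(j^3 + 6*j^2 + 8*j) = j*(j + 1)*(j^2 + 6*j + 8) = j*(j + 1)*(j + 4)*(j + 2)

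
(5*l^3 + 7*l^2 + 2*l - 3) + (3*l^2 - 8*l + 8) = 5*l^3 + 10*l^2 - 6*l + 5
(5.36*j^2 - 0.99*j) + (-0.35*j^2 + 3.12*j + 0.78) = 5.01*j^2 + 2.13*j + 0.78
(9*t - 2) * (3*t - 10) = 27*t^2 - 96*t + 20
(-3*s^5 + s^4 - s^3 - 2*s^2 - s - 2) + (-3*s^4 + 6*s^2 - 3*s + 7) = -3*s^5 - 2*s^4 - s^3 + 4*s^2 - 4*s + 5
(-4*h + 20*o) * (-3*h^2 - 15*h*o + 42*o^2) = 12*h^3 - 468*h*o^2 + 840*o^3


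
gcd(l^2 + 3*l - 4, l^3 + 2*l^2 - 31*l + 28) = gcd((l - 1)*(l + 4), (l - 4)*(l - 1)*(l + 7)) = l - 1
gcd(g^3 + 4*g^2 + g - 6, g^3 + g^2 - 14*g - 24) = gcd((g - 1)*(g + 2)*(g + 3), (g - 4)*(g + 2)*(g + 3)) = g^2 + 5*g + 6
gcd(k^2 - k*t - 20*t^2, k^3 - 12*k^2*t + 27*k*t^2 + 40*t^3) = -k + 5*t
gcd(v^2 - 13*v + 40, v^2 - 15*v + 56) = v - 8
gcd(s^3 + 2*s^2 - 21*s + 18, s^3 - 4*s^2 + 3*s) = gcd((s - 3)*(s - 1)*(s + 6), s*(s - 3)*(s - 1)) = s^2 - 4*s + 3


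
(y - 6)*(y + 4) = y^2 - 2*y - 24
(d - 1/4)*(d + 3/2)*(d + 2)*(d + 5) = d^4 + 33*d^3/4 + 147*d^2/8 + 79*d/8 - 15/4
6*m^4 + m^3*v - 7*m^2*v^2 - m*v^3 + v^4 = (-3*m + v)*(-m + v)*(m + v)*(2*m + v)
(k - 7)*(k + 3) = k^2 - 4*k - 21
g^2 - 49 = (g - 7)*(g + 7)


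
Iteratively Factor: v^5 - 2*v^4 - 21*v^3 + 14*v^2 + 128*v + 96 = (v + 3)*(v^4 - 5*v^3 - 6*v^2 + 32*v + 32) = (v + 1)*(v + 3)*(v^3 - 6*v^2 + 32) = (v - 4)*(v + 1)*(v + 3)*(v^2 - 2*v - 8) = (v - 4)*(v + 1)*(v + 2)*(v + 3)*(v - 4)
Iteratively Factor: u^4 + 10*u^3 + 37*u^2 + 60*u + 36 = (u + 2)*(u^3 + 8*u^2 + 21*u + 18) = (u + 2)*(u + 3)*(u^2 + 5*u + 6) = (u + 2)^2*(u + 3)*(u + 3)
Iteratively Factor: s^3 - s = (s)*(s^2 - 1) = s*(s - 1)*(s + 1)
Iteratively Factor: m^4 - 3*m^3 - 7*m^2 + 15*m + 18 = (m - 3)*(m^3 - 7*m - 6) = (m - 3)*(m + 2)*(m^2 - 2*m - 3) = (m - 3)*(m + 1)*(m + 2)*(m - 3)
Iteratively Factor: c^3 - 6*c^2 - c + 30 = (c + 2)*(c^2 - 8*c + 15) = (c - 5)*(c + 2)*(c - 3)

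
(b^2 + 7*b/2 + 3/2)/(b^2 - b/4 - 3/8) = 4*(b + 3)/(4*b - 3)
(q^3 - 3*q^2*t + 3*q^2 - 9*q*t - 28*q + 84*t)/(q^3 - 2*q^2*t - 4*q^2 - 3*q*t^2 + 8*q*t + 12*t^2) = (q + 7)/(q + t)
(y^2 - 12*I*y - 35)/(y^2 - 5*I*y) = (y - 7*I)/y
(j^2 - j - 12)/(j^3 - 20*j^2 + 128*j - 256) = (j + 3)/(j^2 - 16*j + 64)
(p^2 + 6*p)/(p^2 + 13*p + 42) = p/(p + 7)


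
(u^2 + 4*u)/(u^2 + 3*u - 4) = u/(u - 1)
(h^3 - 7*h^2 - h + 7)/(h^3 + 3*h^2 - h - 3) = (h - 7)/(h + 3)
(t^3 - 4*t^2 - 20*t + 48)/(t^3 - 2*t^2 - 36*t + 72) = (t + 4)/(t + 6)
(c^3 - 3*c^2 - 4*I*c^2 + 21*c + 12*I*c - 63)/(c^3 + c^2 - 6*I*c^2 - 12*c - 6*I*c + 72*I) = (c^2 - 4*I*c + 21)/(c^2 + c*(4 - 6*I) - 24*I)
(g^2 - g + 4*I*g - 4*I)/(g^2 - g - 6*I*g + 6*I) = (g + 4*I)/(g - 6*I)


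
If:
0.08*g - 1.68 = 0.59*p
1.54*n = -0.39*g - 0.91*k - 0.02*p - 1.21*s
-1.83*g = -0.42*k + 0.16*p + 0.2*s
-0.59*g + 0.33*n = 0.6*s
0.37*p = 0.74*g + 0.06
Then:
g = -1.61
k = -6.85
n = 2.27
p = -3.07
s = 2.84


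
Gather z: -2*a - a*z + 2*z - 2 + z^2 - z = -2*a + z^2 + z*(1 - a) - 2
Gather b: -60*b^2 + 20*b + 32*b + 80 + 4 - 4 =-60*b^2 + 52*b + 80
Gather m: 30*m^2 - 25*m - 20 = 30*m^2 - 25*m - 20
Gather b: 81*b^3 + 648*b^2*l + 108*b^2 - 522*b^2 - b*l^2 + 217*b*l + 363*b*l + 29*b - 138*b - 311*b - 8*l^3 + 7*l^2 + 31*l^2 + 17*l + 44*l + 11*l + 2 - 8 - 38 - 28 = 81*b^3 + b^2*(648*l - 414) + b*(-l^2 + 580*l - 420) - 8*l^3 + 38*l^2 + 72*l - 72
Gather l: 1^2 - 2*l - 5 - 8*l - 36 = -10*l - 40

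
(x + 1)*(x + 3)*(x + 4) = x^3 + 8*x^2 + 19*x + 12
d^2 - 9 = (d - 3)*(d + 3)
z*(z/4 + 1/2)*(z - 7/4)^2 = z^4/4 - 3*z^3/8 - 63*z^2/64 + 49*z/32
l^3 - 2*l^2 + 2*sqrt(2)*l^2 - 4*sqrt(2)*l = l*(l - 2)*(l + 2*sqrt(2))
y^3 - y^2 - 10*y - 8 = (y - 4)*(y + 1)*(y + 2)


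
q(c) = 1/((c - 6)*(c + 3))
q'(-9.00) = 0.00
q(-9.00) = 0.01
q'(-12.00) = 0.00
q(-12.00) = 0.01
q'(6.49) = -0.46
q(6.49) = 0.22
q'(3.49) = -0.01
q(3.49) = -0.06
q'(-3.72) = 0.21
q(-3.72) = 0.14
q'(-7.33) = 0.01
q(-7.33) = 0.02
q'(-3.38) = 0.77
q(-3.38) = 0.28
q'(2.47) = -0.01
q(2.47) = -0.05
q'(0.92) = 0.00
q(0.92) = -0.05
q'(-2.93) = 22.67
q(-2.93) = -1.60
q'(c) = -1/((c - 6)*(c + 3)^2) - 1/((c - 6)^2*(c + 3))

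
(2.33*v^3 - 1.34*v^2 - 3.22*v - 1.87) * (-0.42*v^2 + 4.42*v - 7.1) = -0.9786*v^5 + 10.8614*v^4 - 21.1134*v^3 - 3.933*v^2 + 14.5966*v + 13.277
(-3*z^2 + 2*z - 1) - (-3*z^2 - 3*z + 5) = 5*z - 6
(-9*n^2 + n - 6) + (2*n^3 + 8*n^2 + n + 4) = 2*n^3 - n^2 + 2*n - 2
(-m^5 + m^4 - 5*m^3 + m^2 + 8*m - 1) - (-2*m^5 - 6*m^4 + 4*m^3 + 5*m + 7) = m^5 + 7*m^4 - 9*m^3 + m^2 + 3*m - 8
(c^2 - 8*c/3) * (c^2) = c^4 - 8*c^3/3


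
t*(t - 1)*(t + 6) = t^3 + 5*t^2 - 6*t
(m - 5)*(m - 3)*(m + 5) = m^3 - 3*m^2 - 25*m + 75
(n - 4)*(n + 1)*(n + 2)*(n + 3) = n^4 + 2*n^3 - 13*n^2 - 38*n - 24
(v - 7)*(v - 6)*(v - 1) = v^3 - 14*v^2 + 55*v - 42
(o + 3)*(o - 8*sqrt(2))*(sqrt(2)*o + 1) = sqrt(2)*o^3 - 15*o^2 + 3*sqrt(2)*o^2 - 45*o - 8*sqrt(2)*o - 24*sqrt(2)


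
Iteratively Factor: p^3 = (p)*(p^2) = p^2*(p)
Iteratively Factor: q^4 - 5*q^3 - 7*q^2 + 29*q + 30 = (q + 1)*(q^3 - 6*q^2 - q + 30) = (q - 3)*(q + 1)*(q^2 - 3*q - 10) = (q - 5)*(q - 3)*(q + 1)*(q + 2)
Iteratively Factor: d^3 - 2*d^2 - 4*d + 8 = (d - 2)*(d^2 - 4) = (d - 2)*(d + 2)*(d - 2)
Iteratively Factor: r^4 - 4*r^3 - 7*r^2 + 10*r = (r - 1)*(r^3 - 3*r^2 - 10*r) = r*(r - 1)*(r^2 - 3*r - 10) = r*(r - 1)*(r + 2)*(r - 5)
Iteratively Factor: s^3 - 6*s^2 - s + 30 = (s - 5)*(s^2 - s - 6) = (s - 5)*(s - 3)*(s + 2)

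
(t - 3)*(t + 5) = t^2 + 2*t - 15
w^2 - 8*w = w*(w - 8)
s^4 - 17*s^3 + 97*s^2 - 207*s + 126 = (s - 7)*(s - 6)*(s - 3)*(s - 1)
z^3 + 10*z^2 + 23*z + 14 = (z + 1)*(z + 2)*(z + 7)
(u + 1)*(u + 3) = u^2 + 4*u + 3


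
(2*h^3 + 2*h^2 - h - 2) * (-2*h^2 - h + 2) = -4*h^5 - 6*h^4 + 4*h^3 + 9*h^2 - 4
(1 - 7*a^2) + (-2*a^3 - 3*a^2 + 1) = -2*a^3 - 10*a^2 + 2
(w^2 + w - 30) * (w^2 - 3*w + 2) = w^4 - 2*w^3 - 31*w^2 + 92*w - 60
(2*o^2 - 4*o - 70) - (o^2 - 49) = o^2 - 4*o - 21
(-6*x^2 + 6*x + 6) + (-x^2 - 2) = -7*x^2 + 6*x + 4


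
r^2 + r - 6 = (r - 2)*(r + 3)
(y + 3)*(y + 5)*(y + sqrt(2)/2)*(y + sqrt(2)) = y^4 + 3*sqrt(2)*y^3/2 + 8*y^3 + 16*y^2 + 12*sqrt(2)*y^2 + 8*y + 45*sqrt(2)*y/2 + 15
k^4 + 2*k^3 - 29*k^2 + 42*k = k*(k - 3)*(k - 2)*(k + 7)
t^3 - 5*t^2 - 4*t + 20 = (t - 5)*(t - 2)*(t + 2)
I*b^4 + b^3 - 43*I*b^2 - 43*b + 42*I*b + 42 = (b - 6)*(b - 1)*(b + 7)*(I*b + 1)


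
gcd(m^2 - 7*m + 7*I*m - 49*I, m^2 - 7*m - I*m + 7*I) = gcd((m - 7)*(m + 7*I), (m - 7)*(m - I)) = m - 7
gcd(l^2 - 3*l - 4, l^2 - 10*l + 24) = l - 4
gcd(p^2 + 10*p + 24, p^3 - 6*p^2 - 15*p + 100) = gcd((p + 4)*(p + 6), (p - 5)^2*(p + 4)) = p + 4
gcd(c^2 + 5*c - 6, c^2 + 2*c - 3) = c - 1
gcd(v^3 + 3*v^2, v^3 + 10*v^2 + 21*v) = v^2 + 3*v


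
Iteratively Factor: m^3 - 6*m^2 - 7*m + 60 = (m - 4)*(m^2 - 2*m - 15) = (m - 5)*(m - 4)*(m + 3)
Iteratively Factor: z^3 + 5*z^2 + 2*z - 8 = (z + 2)*(z^2 + 3*z - 4) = (z + 2)*(z + 4)*(z - 1)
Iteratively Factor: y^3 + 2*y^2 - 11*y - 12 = (y + 4)*(y^2 - 2*y - 3) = (y - 3)*(y + 4)*(y + 1)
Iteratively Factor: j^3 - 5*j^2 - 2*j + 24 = (j + 2)*(j^2 - 7*j + 12) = (j - 3)*(j + 2)*(j - 4)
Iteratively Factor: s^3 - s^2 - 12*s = (s - 4)*(s^2 + 3*s) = (s - 4)*(s + 3)*(s)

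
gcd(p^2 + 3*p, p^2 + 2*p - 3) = p + 3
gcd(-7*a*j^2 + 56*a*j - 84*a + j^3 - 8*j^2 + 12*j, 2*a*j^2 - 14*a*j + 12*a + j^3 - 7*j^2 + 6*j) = j - 6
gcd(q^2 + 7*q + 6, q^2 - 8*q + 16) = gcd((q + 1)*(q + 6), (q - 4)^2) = 1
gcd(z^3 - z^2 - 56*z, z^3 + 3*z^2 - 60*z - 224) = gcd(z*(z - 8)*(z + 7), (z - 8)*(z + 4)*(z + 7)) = z^2 - z - 56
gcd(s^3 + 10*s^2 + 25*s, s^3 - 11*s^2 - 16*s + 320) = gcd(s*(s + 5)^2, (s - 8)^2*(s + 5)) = s + 5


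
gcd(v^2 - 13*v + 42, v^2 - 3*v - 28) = v - 7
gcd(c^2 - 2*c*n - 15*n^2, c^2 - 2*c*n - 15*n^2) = c^2 - 2*c*n - 15*n^2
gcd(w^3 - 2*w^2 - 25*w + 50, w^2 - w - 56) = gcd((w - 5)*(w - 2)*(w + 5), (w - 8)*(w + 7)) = 1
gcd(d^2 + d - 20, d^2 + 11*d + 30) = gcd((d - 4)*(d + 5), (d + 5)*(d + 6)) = d + 5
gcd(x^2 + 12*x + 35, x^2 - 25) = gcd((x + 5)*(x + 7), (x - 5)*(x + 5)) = x + 5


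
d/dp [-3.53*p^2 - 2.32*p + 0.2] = -7.06*p - 2.32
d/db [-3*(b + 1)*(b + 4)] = -6*b - 15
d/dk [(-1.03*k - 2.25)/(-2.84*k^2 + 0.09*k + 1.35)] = (2.9252*k^2 - 0.0927*k - (1.03*k + 2.25)*(5.68*k - 0.09) - 1.3905)/(-2.84*k^2 + 0.09*k + 1.35)^2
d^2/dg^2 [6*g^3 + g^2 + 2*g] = 36*g + 2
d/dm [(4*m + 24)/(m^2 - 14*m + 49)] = 4*(-m - 19)/(m^3 - 21*m^2 + 147*m - 343)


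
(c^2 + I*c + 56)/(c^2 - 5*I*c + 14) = (c + 8*I)/(c + 2*I)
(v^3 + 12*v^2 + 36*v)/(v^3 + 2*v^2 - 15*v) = (v^2 + 12*v + 36)/(v^2 + 2*v - 15)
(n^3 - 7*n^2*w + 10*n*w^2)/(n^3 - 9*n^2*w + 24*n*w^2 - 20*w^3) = n/(n - 2*w)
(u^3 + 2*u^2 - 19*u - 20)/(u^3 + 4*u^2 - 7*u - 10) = (u - 4)/(u - 2)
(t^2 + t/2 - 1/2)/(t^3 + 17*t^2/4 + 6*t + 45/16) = 8*(2*t^2 + t - 1)/(16*t^3 + 68*t^2 + 96*t + 45)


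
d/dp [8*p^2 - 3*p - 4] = 16*p - 3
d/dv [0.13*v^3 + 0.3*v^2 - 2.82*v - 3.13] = 0.39*v^2 + 0.6*v - 2.82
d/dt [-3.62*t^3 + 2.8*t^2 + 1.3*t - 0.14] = -10.86*t^2 + 5.6*t + 1.3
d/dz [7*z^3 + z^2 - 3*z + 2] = 21*z^2 + 2*z - 3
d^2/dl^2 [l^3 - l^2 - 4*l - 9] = 6*l - 2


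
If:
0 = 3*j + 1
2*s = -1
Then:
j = -1/3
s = -1/2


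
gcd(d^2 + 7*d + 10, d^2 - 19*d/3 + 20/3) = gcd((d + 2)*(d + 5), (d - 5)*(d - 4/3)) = 1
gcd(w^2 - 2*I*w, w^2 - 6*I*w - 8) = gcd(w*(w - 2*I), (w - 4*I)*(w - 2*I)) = w - 2*I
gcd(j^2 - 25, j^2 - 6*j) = 1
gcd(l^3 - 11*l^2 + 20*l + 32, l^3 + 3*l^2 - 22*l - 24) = l^2 - 3*l - 4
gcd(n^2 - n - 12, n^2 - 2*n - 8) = n - 4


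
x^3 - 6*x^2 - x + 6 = (x - 6)*(x - 1)*(x + 1)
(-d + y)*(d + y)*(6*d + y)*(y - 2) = -6*d^3*y + 12*d^3 - d^2*y^2 + 2*d^2*y + 6*d*y^3 - 12*d*y^2 + y^4 - 2*y^3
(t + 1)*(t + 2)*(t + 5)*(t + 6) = t^4 + 14*t^3 + 65*t^2 + 112*t + 60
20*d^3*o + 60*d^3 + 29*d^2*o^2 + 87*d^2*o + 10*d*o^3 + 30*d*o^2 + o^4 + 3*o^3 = (d + o)*(4*d + o)*(5*d + o)*(o + 3)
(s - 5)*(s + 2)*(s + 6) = s^3 + 3*s^2 - 28*s - 60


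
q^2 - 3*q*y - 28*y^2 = (q - 7*y)*(q + 4*y)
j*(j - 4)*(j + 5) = j^3 + j^2 - 20*j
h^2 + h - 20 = (h - 4)*(h + 5)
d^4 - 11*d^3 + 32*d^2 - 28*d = d*(d - 7)*(d - 2)^2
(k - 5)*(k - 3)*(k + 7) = k^3 - k^2 - 41*k + 105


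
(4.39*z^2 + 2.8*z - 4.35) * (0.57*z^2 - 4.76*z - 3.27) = 2.5023*z^4 - 19.3004*z^3 - 30.1628*z^2 + 11.55*z + 14.2245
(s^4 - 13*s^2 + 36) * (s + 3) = s^5 + 3*s^4 - 13*s^3 - 39*s^2 + 36*s + 108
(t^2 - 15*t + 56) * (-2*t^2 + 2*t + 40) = -2*t^4 + 32*t^3 - 102*t^2 - 488*t + 2240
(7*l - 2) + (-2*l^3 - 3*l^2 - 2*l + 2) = -2*l^3 - 3*l^2 + 5*l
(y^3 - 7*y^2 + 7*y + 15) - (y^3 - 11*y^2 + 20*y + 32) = 4*y^2 - 13*y - 17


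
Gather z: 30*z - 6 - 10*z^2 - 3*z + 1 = -10*z^2 + 27*z - 5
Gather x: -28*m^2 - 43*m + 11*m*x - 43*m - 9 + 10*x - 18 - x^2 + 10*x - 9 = -28*m^2 - 86*m - x^2 + x*(11*m + 20) - 36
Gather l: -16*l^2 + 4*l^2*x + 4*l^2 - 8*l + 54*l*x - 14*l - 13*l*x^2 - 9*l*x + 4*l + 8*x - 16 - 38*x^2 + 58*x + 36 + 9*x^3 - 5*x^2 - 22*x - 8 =l^2*(4*x - 12) + l*(-13*x^2 + 45*x - 18) + 9*x^3 - 43*x^2 + 44*x + 12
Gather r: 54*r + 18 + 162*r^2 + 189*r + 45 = 162*r^2 + 243*r + 63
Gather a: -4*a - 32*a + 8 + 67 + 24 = 99 - 36*a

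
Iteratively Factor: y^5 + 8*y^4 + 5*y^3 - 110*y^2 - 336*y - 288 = (y - 4)*(y^4 + 12*y^3 + 53*y^2 + 102*y + 72) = (y - 4)*(y + 3)*(y^3 + 9*y^2 + 26*y + 24) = (y - 4)*(y + 3)^2*(y^2 + 6*y + 8) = (y - 4)*(y + 2)*(y + 3)^2*(y + 4)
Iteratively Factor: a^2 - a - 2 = (a + 1)*(a - 2)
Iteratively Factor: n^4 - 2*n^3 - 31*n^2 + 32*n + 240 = (n + 3)*(n^3 - 5*n^2 - 16*n + 80) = (n - 5)*(n + 3)*(n^2 - 16) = (n - 5)*(n + 3)*(n + 4)*(n - 4)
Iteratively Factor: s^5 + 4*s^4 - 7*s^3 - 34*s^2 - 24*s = (s - 3)*(s^4 + 7*s^3 + 14*s^2 + 8*s) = (s - 3)*(s + 2)*(s^3 + 5*s^2 + 4*s) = s*(s - 3)*(s + 2)*(s^2 + 5*s + 4) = s*(s - 3)*(s + 2)*(s + 4)*(s + 1)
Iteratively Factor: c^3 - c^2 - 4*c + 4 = (c + 2)*(c^2 - 3*c + 2) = (c - 2)*(c + 2)*(c - 1)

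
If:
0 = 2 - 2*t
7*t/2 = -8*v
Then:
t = 1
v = -7/16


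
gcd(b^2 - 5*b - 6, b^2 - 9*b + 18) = b - 6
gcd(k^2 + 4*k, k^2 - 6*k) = k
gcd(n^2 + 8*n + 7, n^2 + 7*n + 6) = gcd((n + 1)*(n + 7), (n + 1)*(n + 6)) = n + 1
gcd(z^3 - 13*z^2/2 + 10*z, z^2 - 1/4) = 1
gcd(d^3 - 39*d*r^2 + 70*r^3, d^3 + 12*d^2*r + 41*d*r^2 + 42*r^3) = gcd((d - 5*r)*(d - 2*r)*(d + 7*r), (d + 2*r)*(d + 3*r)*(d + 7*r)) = d + 7*r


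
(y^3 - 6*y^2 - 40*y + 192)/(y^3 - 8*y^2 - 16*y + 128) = (y + 6)/(y + 4)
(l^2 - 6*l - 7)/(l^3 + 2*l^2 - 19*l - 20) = (l - 7)/(l^2 + l - 20)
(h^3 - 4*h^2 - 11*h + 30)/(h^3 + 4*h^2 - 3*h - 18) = (h - 5)/(h + 3)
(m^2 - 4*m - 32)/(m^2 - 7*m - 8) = (m + 4)/(m + 1)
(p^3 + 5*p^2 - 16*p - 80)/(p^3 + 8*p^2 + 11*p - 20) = (p - 4)/(p - 1)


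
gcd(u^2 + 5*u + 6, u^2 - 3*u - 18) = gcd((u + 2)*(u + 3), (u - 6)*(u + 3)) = u + 3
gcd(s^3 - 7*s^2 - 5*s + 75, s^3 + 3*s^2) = s + 3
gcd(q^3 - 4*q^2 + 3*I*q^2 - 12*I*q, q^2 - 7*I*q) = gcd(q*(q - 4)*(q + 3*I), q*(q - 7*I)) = q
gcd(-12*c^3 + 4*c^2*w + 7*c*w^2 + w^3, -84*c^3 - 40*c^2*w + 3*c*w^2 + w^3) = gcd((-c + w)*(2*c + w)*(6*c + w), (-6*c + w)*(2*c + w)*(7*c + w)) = 2*c + w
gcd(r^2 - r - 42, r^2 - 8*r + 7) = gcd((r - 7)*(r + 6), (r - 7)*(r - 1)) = r - 7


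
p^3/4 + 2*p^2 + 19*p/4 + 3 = (p/4 + 1)*(p + 1)*(p + 3)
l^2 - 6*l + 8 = (l - 4)*(l - 2)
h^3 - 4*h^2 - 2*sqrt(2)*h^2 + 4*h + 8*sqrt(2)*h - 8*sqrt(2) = (h - 2)^2*(h - 2*sqrt(2))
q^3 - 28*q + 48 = (q - 4)*(q - 2)*(q + 6)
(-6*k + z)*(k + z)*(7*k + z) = -42*k^3 - 41*k^2*z + 2*k*z^2 + z^3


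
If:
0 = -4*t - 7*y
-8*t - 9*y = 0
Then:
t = 0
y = 0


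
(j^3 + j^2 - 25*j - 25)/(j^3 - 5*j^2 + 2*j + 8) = (j^2 - 25)/(j^2 - 6*j + 8)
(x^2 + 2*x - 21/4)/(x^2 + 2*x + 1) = (x^2 + 2*x - 21/4)/(x^2 + 2*x + 1)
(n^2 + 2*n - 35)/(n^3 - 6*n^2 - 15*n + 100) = (n + 7)/(n^2 - n - 20)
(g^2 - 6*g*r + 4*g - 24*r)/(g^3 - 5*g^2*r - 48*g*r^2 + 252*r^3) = (-g - 4)/(-g^2 - g*r + 42*r^2)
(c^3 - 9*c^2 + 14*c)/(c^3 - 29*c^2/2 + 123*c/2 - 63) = 2*c*(c - 2)/(2*c^2 - 15*c + 18)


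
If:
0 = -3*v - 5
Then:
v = -5/3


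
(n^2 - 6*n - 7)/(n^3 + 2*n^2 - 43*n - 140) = (n + 1)/(n^2 + 9*n + 20)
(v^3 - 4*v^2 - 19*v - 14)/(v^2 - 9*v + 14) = (v^2 + 3*v + 2)/(v - 2)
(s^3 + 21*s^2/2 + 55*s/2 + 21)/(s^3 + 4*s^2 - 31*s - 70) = (s + 3/2)/(s - 5)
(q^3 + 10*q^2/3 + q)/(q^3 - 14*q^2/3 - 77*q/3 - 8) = q/(q - 8)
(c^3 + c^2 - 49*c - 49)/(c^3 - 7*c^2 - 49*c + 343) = (c + 1)/(c - 7)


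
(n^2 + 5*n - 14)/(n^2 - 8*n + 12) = (n + 7)/(n - 6)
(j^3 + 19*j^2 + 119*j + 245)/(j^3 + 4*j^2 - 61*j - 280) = (j + 7)/(j - 8)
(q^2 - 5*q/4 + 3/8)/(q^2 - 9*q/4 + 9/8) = (2*q - 1)/(2*q - 3)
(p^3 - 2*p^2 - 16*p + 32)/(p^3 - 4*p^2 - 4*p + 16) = (p + 4)/(p + 2)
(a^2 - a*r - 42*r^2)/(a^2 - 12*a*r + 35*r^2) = (-a - 6*r)/(-a + 5*r)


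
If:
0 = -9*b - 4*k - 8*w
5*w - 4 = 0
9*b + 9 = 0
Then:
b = -1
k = 13/20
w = 4/5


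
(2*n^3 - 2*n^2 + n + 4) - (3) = 2*n^3 - 2*n^2 + n + 1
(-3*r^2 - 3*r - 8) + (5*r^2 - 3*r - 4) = 2*r^2 - 6*r - 12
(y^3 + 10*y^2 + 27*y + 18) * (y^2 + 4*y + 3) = y^5 + 14*y^4 + 70*y^3 + 156*y^2 + 153*y + 54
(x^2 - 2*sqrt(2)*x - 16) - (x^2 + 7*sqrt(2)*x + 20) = -9*sqrt(2)*x - 36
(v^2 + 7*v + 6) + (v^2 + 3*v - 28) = 2*v^2 + 10*v - 22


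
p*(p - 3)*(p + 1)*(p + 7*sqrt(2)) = p^4 - 2*p^3 + 7*sqrt(2)*p^3 - 14*sqrt(2)*p^2 - 3*p^2 - 21*sqrt(2)*p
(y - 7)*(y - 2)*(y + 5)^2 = y^4 + y^3 - 51*y^2 - 85*y + 350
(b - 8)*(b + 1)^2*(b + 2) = b^4 - 4*b^3 - 27*b^2 - 38*b - 16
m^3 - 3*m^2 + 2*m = m*(m - 2)*(m - 1)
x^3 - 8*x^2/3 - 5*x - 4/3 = (x - 4)*(x + 1/3)*(x + 1)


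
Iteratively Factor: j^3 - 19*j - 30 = (j + 2)*(j^2 - 2*j - 15) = (j - 5)*(j + 2)*(j + 3)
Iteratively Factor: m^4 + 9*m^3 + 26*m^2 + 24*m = (m + 2)*(m^3 + 7*m^2 + 12*m) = (m + 2)*(m + 4)*(m^2 + 3*m) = (m + 2)*(m + 3)*(m + 4)*(m)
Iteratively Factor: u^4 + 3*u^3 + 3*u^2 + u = (u)*(u^3 + 3*u^2 + 3*u + 1) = u*(u + 1)*(u^2 + 2*u + 1) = u*(u + 1)^2*(u + 1)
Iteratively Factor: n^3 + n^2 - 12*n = (n)*(n^2 + n - 12) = n*(n + 4)*(n - 3)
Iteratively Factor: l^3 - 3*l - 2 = (l - 2)*(l^2 + 2*l + 1) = (l - 2)*(l + 1)*(l + 1)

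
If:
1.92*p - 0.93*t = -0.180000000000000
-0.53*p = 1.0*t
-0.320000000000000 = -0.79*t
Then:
No Solution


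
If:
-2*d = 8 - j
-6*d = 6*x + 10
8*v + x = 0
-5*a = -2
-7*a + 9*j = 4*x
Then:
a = 2/5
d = -569/165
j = 182/165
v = -49/220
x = 98/55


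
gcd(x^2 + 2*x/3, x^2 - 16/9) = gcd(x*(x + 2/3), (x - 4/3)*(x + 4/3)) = 1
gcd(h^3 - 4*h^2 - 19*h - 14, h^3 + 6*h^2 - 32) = 1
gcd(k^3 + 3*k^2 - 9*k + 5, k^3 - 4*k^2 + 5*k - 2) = k^2 - 2*k + 1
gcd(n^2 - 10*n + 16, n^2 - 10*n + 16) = n^2 - 10*n + 16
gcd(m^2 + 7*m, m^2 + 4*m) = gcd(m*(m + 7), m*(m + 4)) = m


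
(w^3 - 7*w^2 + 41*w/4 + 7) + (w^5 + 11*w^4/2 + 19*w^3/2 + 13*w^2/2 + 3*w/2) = w^5 + 11*w^4/2 + 21*w^3/2 - w^2/2 + 47*w/4 + 7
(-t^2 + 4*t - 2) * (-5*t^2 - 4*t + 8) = 5*t^4 - 16*t^3 - 14*t^2 + 40*t - 16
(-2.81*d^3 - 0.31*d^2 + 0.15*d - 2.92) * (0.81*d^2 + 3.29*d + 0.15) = -2.2761*d^5 - 9.496*d^4 - 1.3199*d^3 - 1.9182*d^2 - 9.5843*d - 0.438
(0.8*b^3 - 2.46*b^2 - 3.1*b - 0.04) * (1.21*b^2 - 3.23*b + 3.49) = 0.968*b^5 - 5.5606*b^4 + 6.9868*b^3 + 1.3792*b^2 - 10.6898*b - 0.1396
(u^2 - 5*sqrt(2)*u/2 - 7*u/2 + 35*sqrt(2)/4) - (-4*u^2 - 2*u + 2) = 5*u^2 - 5*sqrt(2)*u/2 - 3*u/2 - 2 + 35*sqrt(2)/4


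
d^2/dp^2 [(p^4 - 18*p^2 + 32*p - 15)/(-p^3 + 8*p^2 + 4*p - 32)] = 4*(-25*p^6 - 48*p^5 + 897*p^4 - 3360*p^3 + 8262*p^2 - 12288*p + 9208)/(p^9 - 24*p^8 + 180*p^7 - 224*p^6 - 2256*p^5 + 4992*p^4 + 9152*p^3 - 23040*p^2 - 12288*p + 32768)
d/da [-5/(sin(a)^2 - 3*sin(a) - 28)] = 5*(2*sin(a) - 3)*cos(a)/((sin(a) - 7)^2*(sin(a) + 4)^2)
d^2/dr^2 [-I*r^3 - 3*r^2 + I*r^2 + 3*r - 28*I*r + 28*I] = -6*I*r - 6 + 2*I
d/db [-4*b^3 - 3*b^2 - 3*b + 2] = -12*b^2 - 6*b - 3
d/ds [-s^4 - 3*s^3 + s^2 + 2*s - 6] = -4*s^3 - 9*s^2 + 2*s + 2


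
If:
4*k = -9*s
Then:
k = -9*s/4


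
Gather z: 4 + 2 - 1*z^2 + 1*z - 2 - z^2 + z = -2*z^2 + 2*z + 4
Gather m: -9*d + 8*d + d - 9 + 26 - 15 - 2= 0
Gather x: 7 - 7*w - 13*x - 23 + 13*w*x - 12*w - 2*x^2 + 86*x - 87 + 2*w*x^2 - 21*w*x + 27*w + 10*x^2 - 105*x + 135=8*w + x^2*(2*w + 8) + x*(-8*w - 32) + 32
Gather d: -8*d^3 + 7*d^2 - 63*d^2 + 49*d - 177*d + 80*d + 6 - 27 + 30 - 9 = -8*d^3 - 56*d^2 - 48*d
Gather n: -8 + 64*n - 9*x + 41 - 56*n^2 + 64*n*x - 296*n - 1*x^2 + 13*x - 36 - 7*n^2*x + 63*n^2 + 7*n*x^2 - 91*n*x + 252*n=n^2*(7 - 7*x) + n*(7*x^2 - 27*x + 20) - x^2 + 4*x - 3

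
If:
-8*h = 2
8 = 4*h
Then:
No Solution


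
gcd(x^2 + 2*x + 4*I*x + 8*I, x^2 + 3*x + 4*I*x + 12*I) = x + 4*I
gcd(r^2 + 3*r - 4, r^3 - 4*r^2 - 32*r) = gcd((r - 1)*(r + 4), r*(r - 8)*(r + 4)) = r + 4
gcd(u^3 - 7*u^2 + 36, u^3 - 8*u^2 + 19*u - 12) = u - 3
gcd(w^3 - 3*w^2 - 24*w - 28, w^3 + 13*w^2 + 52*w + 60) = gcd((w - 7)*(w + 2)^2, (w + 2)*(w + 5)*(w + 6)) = w + 2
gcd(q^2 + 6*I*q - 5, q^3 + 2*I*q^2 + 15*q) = q + 5*I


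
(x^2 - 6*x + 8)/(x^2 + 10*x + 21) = (x^2 - 6*x + 8)/(x^2 + 10*x + 21)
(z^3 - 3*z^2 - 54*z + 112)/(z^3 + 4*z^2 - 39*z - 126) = (z^2 - 10*z + 16)/(z^2 - 3*z - 18)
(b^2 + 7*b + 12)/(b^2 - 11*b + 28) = (b^2 + 7*b + 12)/(b^2 - 11*b + 28)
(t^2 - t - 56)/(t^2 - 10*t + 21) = (t^2 - t - 56)/(t^2 - 10*t + 21)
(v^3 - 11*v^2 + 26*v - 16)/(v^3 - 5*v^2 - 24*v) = (v^2 - 3*v + 2)/(v*(v + 3))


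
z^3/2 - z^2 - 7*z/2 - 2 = (z/2 + 1/2)*(z - 4)*(z + 1)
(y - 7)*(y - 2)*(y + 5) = y^3 - 4*y^2 - 31*y + 70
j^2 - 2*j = j*(j - 2)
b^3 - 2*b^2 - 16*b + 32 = (b - 4)*(b - 2)*(b + 4)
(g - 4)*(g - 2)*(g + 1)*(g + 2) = g^4 - 3*g^3 - 8*g^2 + 12*g + 16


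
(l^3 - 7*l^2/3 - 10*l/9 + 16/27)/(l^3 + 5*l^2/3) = (27*l^3 - 63*l^2 - 30*l + 16)/(9*l^2*(3*l + 5))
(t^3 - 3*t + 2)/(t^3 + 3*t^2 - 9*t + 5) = (t + 2)/(t + 5)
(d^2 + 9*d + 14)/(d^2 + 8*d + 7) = (d + 2)/(d + 1)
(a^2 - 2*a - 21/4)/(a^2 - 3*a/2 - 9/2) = (a - 7/2)/(a - 3)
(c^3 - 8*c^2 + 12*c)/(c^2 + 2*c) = (c^2 - 8*c + 12)/(c + 2)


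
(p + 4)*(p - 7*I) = p^2 + 4*p - 7*I*p - 28*I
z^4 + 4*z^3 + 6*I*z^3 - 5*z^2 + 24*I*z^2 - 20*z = z*(z + 4)*(z + I)*(z + 5*I)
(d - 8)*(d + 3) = d^2 - 5*d - 24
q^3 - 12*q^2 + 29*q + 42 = (q - 7)*(q - 6)*(q + 1)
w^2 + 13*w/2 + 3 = (w + 1/2)*(w + 6)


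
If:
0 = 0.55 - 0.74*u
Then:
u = 0.74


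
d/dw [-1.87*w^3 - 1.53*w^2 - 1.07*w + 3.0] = -5.61*w^2 - 3.06*w - 1.07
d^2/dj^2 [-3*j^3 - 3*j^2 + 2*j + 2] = -18*j - 6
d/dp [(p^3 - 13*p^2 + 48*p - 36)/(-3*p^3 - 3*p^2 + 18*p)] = 2*(-7*p^4 + 54*p^3 - 69*p^2 - 36*p + 108)/(3*p^2*(p^4 + 2*p^3 - 11*p^2 - 12*p + 36))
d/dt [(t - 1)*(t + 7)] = 2*t + 6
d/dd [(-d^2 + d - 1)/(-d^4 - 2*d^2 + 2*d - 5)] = ((2*d - 1)*(d^4 + 2*d^2 - 2*d + 5) - 2*(d^2 - d + 1)*(2*d^3 + 2*d - 1))/(d^4 + 2*d^2 - 2*d + 5)^2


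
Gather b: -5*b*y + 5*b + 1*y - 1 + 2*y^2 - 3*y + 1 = b*(5 - 5*y) + 2*y^2 - 2*y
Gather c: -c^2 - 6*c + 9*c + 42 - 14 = -c^2 + 3*c + 28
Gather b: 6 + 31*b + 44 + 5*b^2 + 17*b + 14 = 5*b^2 + 48*b + 64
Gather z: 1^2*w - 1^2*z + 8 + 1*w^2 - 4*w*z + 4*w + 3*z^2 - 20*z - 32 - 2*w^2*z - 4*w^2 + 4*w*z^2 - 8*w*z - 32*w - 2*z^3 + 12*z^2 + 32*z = -3*w^2 - 27*w - 2*z^3 + z^2*(4*w + 15) + z*(-2*w^2 - 12*w + 11) - 24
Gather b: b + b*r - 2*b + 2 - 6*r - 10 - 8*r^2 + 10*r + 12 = b*(r - 1) - 8*r^2 + 4*r + 4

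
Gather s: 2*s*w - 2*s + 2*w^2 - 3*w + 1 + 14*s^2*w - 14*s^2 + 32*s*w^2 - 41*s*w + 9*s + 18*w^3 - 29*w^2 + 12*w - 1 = s^2*(14*w - 14) + s*(32*w^2 - 39*w + 7) + 18*w^3 - 27*w^2 + 9*w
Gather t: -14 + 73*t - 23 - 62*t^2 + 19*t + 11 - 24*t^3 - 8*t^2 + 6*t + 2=-24*t^3 - 70*t^2 + 98*t - 24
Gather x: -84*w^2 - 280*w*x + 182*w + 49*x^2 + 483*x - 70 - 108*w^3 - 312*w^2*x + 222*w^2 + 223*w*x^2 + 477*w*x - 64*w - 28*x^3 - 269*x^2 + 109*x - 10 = -108*w^3 + 138*w^2 + 118*w - 28*x^3 + x^2*(223*w - 220) + x*(-312*w^2 + 197*w + 592) - 80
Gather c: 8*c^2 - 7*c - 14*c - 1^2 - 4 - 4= 8*c^2 - 21*c - 9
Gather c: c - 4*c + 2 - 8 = -3*c - 6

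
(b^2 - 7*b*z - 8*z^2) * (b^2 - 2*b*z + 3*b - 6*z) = b^4 - 9*b^3*z + 3*b^3 + 6*b^2*z^2 - 27*b^2*z + 16*b*z^3 + 18*b*z^2 + 48*z^3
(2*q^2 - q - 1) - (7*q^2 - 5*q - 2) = -5*q^2 + 4*q + 1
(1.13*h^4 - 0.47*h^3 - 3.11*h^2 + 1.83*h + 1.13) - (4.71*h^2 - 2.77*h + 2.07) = 1.13*h^4 - 0.47*h^3 - 7.82*h^2 + 4.6*h - 0.94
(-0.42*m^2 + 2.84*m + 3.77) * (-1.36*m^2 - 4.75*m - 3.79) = 0.5712*m^4 - 1.8674*m^3 - 17.0254*m^2 - 28.6711*m - 14.2883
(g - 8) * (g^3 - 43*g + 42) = g^4 - 8*g^3 - 43*g^2 + 386*g - 336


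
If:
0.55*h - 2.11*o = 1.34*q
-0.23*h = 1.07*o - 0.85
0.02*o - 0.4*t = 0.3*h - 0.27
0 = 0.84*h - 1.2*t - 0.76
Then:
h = 0.92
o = 0.60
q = -0.56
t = 0.01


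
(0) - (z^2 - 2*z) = -z^2 + 2*z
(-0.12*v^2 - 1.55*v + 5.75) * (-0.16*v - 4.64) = 0.0192*v^3 + 0.8048*v^2 + 6.272*v - 26.68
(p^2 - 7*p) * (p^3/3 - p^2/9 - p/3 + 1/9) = p^5/3 - 22*p^4/9 + 4*p^3/9 + 22*p^2/9 - 7*p/9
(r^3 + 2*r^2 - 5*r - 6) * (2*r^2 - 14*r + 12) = 2*r^5 - 10*r^4 - 26*r^3 + 82*r^2 + 24*r - 72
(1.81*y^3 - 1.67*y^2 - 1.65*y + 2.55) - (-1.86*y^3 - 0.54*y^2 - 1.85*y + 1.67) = 3.67*y^3 - 1.13*y^2 + 0.2*y + 0.88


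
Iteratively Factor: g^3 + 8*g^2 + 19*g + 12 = (g + 4)*(g^2 + 4*g + 3) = (g + 3)*(g + 4)*(g + 1)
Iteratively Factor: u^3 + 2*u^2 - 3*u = (u - 1)*(u^2 + 3*u) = u*(u - 1)*(u + 3)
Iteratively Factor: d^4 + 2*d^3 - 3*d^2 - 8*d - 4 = (d - 2)*(d^3 + 4*d^2 + 5*d + 2) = (d - 2)*(d + 1)*(d^2 + 3*d + 2) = (d - 2)*(d + 1)^2*(d + 2)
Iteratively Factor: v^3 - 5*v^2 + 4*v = (v)*(v^2 - 5*v + 4) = v*(v - 1)*(v - 4)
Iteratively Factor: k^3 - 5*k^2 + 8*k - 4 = (k - 2)*(k^2 - 3*k + 2) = (k - 2)^2*(k - 1)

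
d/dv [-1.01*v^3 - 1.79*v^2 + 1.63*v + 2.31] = -3.03*v^2 - 3.58*v + 1.63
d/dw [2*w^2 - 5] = 4*w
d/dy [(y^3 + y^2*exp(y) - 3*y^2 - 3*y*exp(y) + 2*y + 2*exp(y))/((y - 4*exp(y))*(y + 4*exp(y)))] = (y^4*exp(y) + y^4 + 32*y^3*exp(2*y) - 3*y^3*exp(y) + 16*y^2*exp(3*y) - 144*y^2*exp(2*y) + 5*y^2*exp(y) - 2*y^2 - 80*y*exp(3*y) + 160*y*exp(2*y) - 4*y*exp(y) + 80*exp(3*y) - 32*exp(2*y))/(y^4 - 32*y^2*exp(2*y) + 256*exp(4*y))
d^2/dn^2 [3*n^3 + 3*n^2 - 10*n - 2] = 18*n + 6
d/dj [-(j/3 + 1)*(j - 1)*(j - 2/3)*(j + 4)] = -4*j^3/3 - 16*j^2/3 - 2*j/3 + 46/9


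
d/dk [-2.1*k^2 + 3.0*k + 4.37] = 3.0 - 4.2*k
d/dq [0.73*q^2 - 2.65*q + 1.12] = 1.46*q - 2.65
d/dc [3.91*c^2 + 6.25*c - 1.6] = 7.82*c + 6.25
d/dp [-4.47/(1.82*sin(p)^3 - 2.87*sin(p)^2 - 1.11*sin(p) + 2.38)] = (24.4062*sin(p)^2 - 25.6578*sin(p) - 4.9617)*cos(p)/(1.82*sin(p)^3 - 2.87*sin(p)^2 - 1.11*sin(p) + 2.38)^2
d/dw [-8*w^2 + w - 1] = 1 - 16*w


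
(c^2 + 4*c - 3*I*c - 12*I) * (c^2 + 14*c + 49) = c^4 + 18*c^3 - 3*I*c^3 + 105*c^2 - 54*I*c^2 + 196*c - 315*I*c - 588*I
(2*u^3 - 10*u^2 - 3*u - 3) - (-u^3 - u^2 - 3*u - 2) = 3*u^3 - 9*u^2 - 1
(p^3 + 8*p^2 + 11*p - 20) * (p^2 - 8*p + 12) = p^5 - 41*p^3 - 12*p^2 + 292*p - 240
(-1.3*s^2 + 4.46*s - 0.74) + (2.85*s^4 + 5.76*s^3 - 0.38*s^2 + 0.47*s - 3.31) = 2.85*s^4 + 5.76*s^3 - 1.68*s^2 + 4.93*s - 4.05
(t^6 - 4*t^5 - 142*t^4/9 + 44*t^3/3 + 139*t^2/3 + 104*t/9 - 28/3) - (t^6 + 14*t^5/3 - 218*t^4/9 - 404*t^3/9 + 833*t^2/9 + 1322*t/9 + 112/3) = -26*t^5/3 + 76*t^4/9 + 536*t^3/9 - 416*t^2/9 - 406*t/3 - 140/3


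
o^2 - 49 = (o - 7)*(o + 7)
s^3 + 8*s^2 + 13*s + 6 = (s + 1)^2*(s + 6)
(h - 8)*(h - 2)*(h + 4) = h^3 - 6*h^2 - 24*h + 64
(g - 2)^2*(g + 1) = g^3 - 3*g^2 + 4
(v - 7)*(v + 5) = v^2 - 2*v - 35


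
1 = 1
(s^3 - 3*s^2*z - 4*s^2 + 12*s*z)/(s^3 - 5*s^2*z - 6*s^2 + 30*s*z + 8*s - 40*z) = s*(-s + 3*z)/(-s^2 + 5*s*z + 2*s - 10*z)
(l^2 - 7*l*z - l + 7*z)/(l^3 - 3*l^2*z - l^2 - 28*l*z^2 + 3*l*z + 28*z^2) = 1/(l + 4*z)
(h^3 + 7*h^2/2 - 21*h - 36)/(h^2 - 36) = (h^2 - 5*h/2 - 6)/(h - 6)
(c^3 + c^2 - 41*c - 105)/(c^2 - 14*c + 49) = (c^2 + 8*c + 15)/(c - 7)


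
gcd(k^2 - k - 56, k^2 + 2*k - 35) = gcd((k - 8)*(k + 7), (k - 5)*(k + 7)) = k + 7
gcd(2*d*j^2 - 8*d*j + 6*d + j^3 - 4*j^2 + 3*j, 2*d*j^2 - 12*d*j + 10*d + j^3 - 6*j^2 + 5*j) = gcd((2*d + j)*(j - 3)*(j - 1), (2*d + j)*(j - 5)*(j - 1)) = 2*d*j - 2*d + j^2 - j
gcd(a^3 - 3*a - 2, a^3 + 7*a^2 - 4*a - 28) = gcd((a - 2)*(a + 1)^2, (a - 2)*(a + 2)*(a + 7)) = a - 2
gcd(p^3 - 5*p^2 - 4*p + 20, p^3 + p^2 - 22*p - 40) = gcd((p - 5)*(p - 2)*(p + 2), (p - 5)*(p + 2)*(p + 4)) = p^2 - 3*p - 10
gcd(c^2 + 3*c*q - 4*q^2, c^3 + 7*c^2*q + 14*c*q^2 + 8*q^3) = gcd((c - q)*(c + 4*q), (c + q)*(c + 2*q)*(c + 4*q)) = c + 4*q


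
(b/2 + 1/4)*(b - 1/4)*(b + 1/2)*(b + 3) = b^4/2 + 15*b^3/8 + 9*b^2/8 - b/32 - 3/32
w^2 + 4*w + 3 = (w + 1)*(w + 3)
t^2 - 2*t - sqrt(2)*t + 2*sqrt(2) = (t - 2)*(t - sqrt(2))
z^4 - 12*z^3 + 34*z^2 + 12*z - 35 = (z - 7)*(z - 5)*(z - 1)*(z + 1)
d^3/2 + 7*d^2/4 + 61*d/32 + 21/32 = (d/2 + 1/2)*(d + 3/4)*(d + 7/4)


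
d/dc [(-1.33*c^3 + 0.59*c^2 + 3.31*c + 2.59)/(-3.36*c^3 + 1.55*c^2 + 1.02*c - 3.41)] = (-1.77635683940025e-15*c^5 - 0.0791000000000004*c^4 + 19.53*c^3 + 35.1844*c^2 - 12.0528*c - 13.9289)/(11.2896*c^6 - 10.416*c^5 - 4.4519*c^4 + 26.0772*c^3 - 9.5306*c^2 - 6.9564*c + 11.6281)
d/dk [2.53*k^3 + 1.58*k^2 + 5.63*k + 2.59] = 7.59*k^2 + 3.16*k + 5.63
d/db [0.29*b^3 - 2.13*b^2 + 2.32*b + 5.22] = 0.87*b^2 - 4.26*b + 2.32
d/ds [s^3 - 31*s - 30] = 3*s^2 - 31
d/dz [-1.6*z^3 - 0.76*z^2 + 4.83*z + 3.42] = -4.8*z^2 - 1.52*z + 4.83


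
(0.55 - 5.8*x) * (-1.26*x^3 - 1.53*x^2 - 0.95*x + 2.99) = 7.308*x^4 + 8.181*x^3 + 4.6685*x^2 - 17.8645*x + 1.6445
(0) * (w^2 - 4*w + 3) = 0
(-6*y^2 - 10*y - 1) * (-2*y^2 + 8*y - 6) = 12*y^4 - 28*y^3 - 42*y^2 + 52*y + 6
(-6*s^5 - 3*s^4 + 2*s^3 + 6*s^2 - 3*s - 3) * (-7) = 42*s^5 + 21*s^4 - 14*s^3 - 42*s^2 + 21*s + 21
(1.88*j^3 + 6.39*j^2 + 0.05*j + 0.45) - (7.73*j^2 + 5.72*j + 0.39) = 1.88*j^3 - 1.34*j^2 - 5.67*j + 0.06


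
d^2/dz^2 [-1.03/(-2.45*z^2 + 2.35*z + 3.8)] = (12.36515*z^2 - 11.86045*z - 1.03*(4.9*z - 2.35)*(9.8*z - 4.7) - 19.1786)/(-2.45*z^2 + 2.35*z + 3.8)^3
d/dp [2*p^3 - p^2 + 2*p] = 6*p^2 - 2*p + 2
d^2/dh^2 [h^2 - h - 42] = 2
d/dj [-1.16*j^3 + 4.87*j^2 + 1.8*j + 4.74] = -3.48*j^2 + 9.74*j + 1.8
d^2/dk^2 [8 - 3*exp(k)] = -3*exp(k)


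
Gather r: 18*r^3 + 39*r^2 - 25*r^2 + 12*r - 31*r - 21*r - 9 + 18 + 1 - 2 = 18*r^3 + 14*r^2 - 40*r + 8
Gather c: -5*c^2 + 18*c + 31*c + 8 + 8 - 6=-5*c^2 + 49*c + 10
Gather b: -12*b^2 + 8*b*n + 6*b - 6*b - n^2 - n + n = -12*b^2 + 8*b*n - n^2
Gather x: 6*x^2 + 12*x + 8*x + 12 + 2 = 6*x^2 + 20*x + 14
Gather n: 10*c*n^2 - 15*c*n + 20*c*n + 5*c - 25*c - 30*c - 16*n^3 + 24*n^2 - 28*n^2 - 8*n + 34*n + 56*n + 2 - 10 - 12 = -50*c - 16*n^3 + n^2*(10*c - 4) + n*(5*c + 82) - 20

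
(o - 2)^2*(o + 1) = o^3 - 3*o^2 + 4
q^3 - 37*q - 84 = (q - 7)*(q + 3)*(q + 4)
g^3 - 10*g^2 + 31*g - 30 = (g - 5)*(g - 3)*(g - 2)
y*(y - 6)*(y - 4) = y^3 - 10*y^2 + 24*y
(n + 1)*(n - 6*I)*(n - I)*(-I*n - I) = -I*n^4 - 7*n^3 - 2*I*n^3 - 14*n^2 + 5*I*n^2 - 7*n + 12*I*n + 6*I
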